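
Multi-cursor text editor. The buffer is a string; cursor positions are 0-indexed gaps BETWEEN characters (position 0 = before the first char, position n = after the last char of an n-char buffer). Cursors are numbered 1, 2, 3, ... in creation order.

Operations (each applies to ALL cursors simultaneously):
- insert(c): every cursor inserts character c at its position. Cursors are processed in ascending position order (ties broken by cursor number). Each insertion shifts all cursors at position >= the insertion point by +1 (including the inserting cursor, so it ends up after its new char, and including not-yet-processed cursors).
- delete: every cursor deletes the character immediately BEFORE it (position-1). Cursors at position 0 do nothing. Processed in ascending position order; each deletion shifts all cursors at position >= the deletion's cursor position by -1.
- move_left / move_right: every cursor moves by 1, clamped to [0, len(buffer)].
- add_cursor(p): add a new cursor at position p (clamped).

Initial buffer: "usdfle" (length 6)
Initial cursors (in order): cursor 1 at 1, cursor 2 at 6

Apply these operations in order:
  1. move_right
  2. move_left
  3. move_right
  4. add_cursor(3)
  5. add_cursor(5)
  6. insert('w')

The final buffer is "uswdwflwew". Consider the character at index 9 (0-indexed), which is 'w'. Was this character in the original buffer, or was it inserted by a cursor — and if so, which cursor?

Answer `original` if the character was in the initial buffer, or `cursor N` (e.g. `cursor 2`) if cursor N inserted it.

Answer: cursor 2

Derivation:
After op 1 (move_right): buffer="usdfle" (len 6), cursors c1@2 c2@6, authorship ......
After op 2 (move_left): buffer="usdfle" (len 6), cursors c1@1 c2@5, authorship ......
After op 3 (move_right): buffer="usdfle" (len 6), cursors c1@2 c2@6, authorship ......
After op 4 (add_cursor(3)): buffer="usdfle" (len 6), cursors c1@2 c3@3 c2@6, authorship ......
After op 5 (add_cursor(5)): buffer="usdfle" (len 6), cursors c1@2 c3@3 c4@5 c2@6, authorship ......
After op 6 (insert('w')): buffer="uswdwflwew" (len 10), cursors c1@3 c3@5 c4@8 c2@10, authorship ..1.3..4.2
Authorship (.=original, N=cursor N): . . 1 . 3 . . 4 . 2
Index 9: author = 2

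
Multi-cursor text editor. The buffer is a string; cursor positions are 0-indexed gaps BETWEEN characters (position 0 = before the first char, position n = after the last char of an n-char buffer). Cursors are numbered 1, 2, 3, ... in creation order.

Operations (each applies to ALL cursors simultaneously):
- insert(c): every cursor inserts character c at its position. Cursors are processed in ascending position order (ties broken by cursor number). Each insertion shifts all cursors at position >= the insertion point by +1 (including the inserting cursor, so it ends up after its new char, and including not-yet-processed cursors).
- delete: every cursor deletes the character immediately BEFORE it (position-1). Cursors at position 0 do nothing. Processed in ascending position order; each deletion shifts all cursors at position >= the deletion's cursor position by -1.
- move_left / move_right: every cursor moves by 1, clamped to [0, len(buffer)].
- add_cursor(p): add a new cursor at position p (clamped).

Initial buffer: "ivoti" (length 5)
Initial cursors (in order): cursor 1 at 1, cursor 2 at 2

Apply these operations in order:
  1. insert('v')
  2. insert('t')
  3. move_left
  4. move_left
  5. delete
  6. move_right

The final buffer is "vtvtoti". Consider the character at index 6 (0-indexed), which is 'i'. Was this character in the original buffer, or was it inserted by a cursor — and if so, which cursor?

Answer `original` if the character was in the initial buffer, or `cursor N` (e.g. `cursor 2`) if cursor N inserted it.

After op 1 (insert('v')): buffer="ivvvoti" (len 7), cursors c1@2 c2@4, authorship .1.2...
After op 2 (insert('t')): buffer="ivtvvtoti" (len 9), cursors c1@3 c2@6, authorship .11.22...
After op 3 (move_left): buffer="ivtvvtoti" (len 9), cursors c1@2 c2@5, authorship .11.22...
After op 4 (move_left): buffer="ivtvvtoti" (len 9), cursors c1@1 c2@4, authorship .11.22...
After op 5 (delete): buffer="vtvtoti" (len 7), cursors c1@0 c2@2, authorship 1122...
After op 6 (move_right): buffer="vtvtoti" (len 7), cursors c1@1 c2@3, authorship 1122...
Authorship (.=original, N=cursor N): 1 1 2 2 . . .
Index 6: author = original

Answer: original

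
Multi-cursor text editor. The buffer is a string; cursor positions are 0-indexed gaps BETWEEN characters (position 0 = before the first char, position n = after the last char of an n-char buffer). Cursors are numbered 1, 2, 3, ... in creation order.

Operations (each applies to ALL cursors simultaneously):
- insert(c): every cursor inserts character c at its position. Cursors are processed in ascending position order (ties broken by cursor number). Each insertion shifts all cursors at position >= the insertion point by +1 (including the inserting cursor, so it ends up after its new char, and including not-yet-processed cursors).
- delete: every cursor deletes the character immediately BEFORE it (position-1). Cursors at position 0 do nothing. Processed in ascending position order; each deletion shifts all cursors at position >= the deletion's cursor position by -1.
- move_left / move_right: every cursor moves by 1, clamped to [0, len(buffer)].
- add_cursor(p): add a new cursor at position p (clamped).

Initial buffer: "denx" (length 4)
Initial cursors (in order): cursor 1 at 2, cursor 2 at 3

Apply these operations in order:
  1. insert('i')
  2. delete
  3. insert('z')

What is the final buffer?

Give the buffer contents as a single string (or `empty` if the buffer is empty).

After op 1 (insert('i')): buffer="deinix" (len 6), cursors c1@3 c2@5, authorship ..1.2.
After op 2 (delete): buffer="denx" (len 4), cursors c1@2 c2@3, authorship ....
After op 3 (insert('z')): buffer="deznzx" (len 6), cursors c1@3 c2@5, authorship ..1.2.

Answer: deznzx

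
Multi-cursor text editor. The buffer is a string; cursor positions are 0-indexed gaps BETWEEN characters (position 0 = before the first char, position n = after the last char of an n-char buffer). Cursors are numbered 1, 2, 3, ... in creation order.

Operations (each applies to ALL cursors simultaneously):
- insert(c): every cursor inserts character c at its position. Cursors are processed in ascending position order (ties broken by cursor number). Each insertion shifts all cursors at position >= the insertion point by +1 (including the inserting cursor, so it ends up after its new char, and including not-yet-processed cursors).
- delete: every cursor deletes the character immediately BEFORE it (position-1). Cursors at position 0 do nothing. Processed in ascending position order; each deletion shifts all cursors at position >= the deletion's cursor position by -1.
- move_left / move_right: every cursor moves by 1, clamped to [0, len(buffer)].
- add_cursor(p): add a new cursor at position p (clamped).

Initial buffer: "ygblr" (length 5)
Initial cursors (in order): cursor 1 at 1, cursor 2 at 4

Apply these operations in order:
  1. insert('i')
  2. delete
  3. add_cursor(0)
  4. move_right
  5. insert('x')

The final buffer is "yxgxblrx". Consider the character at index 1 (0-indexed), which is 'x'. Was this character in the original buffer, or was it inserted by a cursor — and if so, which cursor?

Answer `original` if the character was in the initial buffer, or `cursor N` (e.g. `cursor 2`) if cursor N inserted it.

Answer: cursor 3

Derivation:
After op 1 (insert('i')): buffer="yigblir" (len 7), cursors c1@2 c2@6, authorship .1...2.
After op 2 (delete): buffer="ygblr" (len 5), cursors c1@1 c2@4, authorship .....
After op 3 (add_cursor(0)): buffer="ygblr" (len 5), cursors c3@0 c1@1 c2@4, authorship .....
After op 4 (move_right): buffer="ygblr" (len 5), cursors c3@1 c1@2 c2@5, authorship .....
After op 5 (insert('x')): buffer="yxgxblrx" (len 8), cursors c3@2 c1@4 c2@8, authorship .3.1...2
Authorship (.=original, N=cursor N): . 3 . 1 . . . 2
Index 1: author = 3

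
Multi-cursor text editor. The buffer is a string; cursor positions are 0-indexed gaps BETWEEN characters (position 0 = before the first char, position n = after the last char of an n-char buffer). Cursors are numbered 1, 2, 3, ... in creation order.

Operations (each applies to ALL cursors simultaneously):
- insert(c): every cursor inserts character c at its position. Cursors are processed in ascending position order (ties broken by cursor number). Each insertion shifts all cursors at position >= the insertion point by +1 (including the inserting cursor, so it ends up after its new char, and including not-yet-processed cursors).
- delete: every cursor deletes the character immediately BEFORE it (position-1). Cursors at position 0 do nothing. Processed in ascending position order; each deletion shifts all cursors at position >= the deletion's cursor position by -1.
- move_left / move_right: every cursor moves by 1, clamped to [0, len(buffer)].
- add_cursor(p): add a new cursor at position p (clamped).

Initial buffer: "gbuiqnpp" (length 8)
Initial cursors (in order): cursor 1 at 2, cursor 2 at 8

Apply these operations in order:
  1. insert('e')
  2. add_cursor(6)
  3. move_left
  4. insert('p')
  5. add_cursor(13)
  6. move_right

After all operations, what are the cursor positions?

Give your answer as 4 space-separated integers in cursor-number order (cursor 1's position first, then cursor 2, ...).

Answer: 4 13 8 13

Derivation:
After op 1 (insert('e')): buffer="gbeuiqnppe" (len 10), cursors c1@3 c2@10, authorship ..1......2
After op 2 (add_cursor(6)): buffer="gbeuiqnppe" (len 10), cursors c1@3 c3@6 c2@10, authorship ..1......2
After op 3 (move_left): buffer="gbeuiqnppe" (len 10), cursors c1@2 c3@5 c2@9, authorship ..1......2
After op 4 (insert('p')): buffer="gbpeuipqnpppe" (len 13), cursors c1@3 c3@7 c2@12, authorship ..11..3....22
After op 5 (add_cursor(13)): buffer="gbpeuipqnpppe" (len 13), cursors c1@3 c3@7 c2@12 c4@13, authorship ..11..3....22
After op 6 (move_right): buffer="gbpeuipqnpppe" (len 13), cursors c1@4 c3@8 c2@13 c4@13, authorship ..11..3....22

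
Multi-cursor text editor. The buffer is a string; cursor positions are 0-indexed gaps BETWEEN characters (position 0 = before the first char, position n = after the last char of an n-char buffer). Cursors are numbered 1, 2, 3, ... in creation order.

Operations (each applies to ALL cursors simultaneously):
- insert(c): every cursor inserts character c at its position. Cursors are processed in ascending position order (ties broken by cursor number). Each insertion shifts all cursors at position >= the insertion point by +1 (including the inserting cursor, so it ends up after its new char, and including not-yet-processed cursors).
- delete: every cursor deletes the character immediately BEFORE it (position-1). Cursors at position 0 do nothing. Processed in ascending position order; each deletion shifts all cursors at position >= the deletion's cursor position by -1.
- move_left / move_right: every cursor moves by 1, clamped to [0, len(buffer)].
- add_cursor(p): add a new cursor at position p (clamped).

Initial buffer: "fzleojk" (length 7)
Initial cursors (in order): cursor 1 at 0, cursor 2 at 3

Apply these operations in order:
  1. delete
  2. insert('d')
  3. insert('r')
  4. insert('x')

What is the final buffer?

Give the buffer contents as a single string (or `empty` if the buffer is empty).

After op 1 (delete): buffer="fzeojk" (len 6), cursors c1@0 c2@2, authorship ......
After op 2 (insert('d')): buffer="dfzdeojk" (len 8), cursors c1@1 c2@4, authorship 1..2....
After op 3 (insert('r')): buffer="drfzdreojk" (len 10), cursors c1@2 c2@6, authorship 11..22....
After op 4 (insert('x')): buffer="drxfzdrxeojk" (len 12), cursors c1@3 c2@8, authorship 111..222....

Answer: drxfzdrxeojk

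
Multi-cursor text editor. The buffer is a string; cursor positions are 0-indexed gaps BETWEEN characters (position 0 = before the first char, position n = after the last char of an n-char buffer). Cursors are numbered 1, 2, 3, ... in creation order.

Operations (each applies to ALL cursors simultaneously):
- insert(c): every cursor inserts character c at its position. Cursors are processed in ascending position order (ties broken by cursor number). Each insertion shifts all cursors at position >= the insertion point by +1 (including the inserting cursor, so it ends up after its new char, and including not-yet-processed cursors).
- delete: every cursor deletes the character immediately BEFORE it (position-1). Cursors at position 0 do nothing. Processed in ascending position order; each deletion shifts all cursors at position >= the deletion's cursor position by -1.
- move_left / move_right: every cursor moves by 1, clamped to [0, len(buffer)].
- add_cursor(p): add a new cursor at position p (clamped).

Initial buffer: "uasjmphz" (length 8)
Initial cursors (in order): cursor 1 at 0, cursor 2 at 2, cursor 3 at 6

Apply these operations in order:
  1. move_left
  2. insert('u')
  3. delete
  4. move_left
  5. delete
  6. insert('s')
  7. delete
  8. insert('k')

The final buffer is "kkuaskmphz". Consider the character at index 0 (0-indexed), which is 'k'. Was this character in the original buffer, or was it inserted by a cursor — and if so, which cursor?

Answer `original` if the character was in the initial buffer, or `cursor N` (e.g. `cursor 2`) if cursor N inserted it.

Answer: cursor 1

Derivation:
After op 1 (move_left): buffer="uasjmphz" (len 8), cursors c1@0 c2@1 c3@5, authorship ........
After op 2 (insert('u')): buffer="uuuasjmuphz" (len 11), cursors c1@1 c2@3 c3@8, authorship 1.2....3...
After op 3 (delete): buffer="uasjmphz" (len 8), cursors c1@0 c2@1 c3@5, authorship ........
After op 4 (move_left): buffer="uasjmphz" (len 8), cursors c1@0 c2@0 c3@4, authorship ........
After op 5 (delete): buffer="uasmphz" (len 7), cursors c1@0 c2@0 c3@3, authorship .......
After op 6 (insert('s')): buffer="ssuassmphz" (len 10), cursors c1@2 c2@2 c3@6, authorship 12...3....
After op 7 (delete): buffer="uasmphz" (len 7), cursors c1@0 c2@0 c3@3, authorship .......
After op 8 (insert('k')): buffer="kkuaskmphz" (len 10), cursors c1@2 c2@2 c3@6, authorship 12...3....
Authorship (.=original, N=cursor N): 1 2 . . . 3 . . . .
Index 0: author = 1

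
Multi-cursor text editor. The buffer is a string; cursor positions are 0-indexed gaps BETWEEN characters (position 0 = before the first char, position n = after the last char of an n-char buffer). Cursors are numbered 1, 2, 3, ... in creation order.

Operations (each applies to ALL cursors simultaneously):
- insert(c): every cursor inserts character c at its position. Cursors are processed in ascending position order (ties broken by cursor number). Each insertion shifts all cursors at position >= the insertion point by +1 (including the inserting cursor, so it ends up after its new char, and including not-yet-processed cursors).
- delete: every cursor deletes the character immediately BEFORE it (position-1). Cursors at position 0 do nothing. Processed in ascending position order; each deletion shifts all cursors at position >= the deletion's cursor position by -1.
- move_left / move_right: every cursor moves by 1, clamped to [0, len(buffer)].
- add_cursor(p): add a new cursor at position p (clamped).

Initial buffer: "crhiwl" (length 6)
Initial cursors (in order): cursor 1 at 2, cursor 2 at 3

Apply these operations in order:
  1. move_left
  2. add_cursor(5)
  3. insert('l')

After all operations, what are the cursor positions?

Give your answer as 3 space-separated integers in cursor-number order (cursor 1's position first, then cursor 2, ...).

After op 1 (move_left): buffer="crhiwl" (len 6), cursors c1@1 c2@2, authorship ......
After op 2 (add_cursor(5)): buffer="crhiwl" (len 6), cursors c1@1 c2@2 c3@5, authorship ......
After op 3 (insert('l')): buffer="clrlhiwll" (len 9), cursors c1@2 c2@4 c3@8, authorship .1.2...3.

Answer: 2 4 8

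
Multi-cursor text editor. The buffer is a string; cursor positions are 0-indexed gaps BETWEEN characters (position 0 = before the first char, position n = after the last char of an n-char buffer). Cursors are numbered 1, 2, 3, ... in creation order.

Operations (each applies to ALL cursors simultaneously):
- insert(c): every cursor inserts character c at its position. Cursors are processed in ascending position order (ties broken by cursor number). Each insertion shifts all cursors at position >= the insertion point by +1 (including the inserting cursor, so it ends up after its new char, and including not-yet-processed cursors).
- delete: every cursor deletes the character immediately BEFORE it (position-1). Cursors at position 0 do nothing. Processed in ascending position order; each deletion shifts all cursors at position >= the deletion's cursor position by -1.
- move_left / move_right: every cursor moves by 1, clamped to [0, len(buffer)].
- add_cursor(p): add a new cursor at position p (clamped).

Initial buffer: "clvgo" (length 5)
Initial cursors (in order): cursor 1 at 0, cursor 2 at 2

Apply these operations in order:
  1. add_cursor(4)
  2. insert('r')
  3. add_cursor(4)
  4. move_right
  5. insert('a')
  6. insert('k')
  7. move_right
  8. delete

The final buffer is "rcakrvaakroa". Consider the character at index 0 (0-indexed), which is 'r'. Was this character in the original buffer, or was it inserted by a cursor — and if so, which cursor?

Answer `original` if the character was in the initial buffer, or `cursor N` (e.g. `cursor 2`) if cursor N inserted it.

Answer: cursor 1

Derivation:
After op 1 (add_cursor(4)): buffer="clvgo" (len 5), cursors c1@0 c2@2 c3@4, authorship .....
After op 2 (insert('r')): buffer="rclrvgro" (len 8), cursors c1@1 c2@4 c3@7, authorship 1..2..3.
After op 3 (add_cursor(4)): buffer="rclrvgro" (len 8), cursors c1@1 c2@4 c4@4 c3@7, authorship 1..2..3.
After op 4 (move_right): buffer="rclrvgro" (len 8), cursors c1@2 c2@5 c4@5 c3@8, authorship 1..2..3.
After op 5 (insert('a')): buffer="rcalrvaagroa" (len 12), cursors c1@3 c2@8 c4@8 c3@12, authorship 1.1.2.24.3.3
After op 6 (insert('k')): buffer="rcaklrvaakkgroak" (len 16), cursors c1@4 c2@11 c4@11 c3@16, authorship 1.11.2.2424.3.33
After op 7 (move_right): buffer="rcaklrvaakkgroak" (len 16), cursors c1@5 c2@12 c4@12 c3@16, authorship 1.11.2.2424.3.33
After op 8 (delete): buffer="rcakrvaakroa" (len 12), cursors c1@4 c2@9 c4@9 c3@12, authorship 1.112.2423.3
Authorship (.=original, N=cursor N): 1 . 1 1 2 . 2 4 2 3 . 3
Index 0: author = 1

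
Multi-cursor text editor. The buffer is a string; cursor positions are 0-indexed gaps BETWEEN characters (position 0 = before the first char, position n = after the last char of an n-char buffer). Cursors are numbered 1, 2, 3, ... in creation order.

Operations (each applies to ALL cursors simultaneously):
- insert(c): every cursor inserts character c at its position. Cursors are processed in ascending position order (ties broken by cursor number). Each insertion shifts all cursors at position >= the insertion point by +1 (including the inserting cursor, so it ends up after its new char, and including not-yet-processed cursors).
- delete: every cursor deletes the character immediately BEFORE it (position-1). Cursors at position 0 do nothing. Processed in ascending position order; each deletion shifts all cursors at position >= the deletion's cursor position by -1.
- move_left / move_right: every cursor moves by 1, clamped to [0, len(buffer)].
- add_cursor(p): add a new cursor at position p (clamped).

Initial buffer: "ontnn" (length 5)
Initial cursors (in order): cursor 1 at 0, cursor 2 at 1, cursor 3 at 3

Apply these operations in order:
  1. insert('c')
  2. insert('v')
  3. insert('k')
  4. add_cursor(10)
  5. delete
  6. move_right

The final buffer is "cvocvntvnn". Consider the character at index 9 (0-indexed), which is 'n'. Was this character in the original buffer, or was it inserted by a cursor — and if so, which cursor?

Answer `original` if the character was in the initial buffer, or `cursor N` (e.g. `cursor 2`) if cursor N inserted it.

Answer: original

Derivation:
After op 1 (insert('c')): buffer="cocntcnn" (len 8), cursors c1@1 c2@3 c3@6, authorship 1.2..3..
After op 2 (insert('v')): buffer="cvocvntcvnn" (len 11), cursors c1@2 c2@5 c3@9, authorship 11.22..33..
After op 3 (insert('k')): buffer="cvkocvkntcvknn" (len 14), cursors c1@3 c2@7 c3@12, authorship 111.222..333..
After op 4 (add_cursor(10)): buffer="cvkocvkntcvknn" (len 14), cursors c1@3 c2@7 c4@10 c3@12, authorship 111.222..333..
After op 5 (delete): buffer="cvocvntvnn" (len 10), cursors c1@2 c2@5 c4@7 c3@8, authorship 11.22..3..
After op 6 (move_right): buffer="cvocvntvnn" (len 10), cursors c1@3 c2@6 c4@8 c3@9, authorship 11.22..3..
Authorship (.=original, N=cursor N): 1 1 . 2 2 . . 3 . .
Index 9: author = original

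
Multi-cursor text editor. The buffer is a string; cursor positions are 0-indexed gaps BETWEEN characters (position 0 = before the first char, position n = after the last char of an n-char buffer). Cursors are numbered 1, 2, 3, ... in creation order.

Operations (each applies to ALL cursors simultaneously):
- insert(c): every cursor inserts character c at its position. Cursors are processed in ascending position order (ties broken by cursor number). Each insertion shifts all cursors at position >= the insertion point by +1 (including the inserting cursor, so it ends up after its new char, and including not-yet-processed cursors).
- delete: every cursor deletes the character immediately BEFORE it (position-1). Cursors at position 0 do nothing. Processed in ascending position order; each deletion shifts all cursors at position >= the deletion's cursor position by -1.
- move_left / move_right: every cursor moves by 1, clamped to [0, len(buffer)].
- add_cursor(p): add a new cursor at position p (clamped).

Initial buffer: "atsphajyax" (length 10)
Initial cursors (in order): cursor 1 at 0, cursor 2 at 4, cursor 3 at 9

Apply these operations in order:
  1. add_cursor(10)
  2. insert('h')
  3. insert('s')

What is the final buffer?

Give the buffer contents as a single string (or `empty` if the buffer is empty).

After op 1 (add_cursor(10)): buffer="atsphajyax" (len 10), cursors c1@0 c2@4 c3@9 c4@10, authorship ..........
After op 2 (insert('h')): buffer="hatsphhajyahxh" (len 14), cursors c1@1 c2@6 c3@12 c4@14, authorship 1....2.....3.4
After op 3 (insert('s')): buffer="hsatsphshajyahsxhs" (len 18), cursors c1@2 c2@8 c3@15 c4@18, authorship 11....22.....33.44

Answer: hsatsphshajyahsxhs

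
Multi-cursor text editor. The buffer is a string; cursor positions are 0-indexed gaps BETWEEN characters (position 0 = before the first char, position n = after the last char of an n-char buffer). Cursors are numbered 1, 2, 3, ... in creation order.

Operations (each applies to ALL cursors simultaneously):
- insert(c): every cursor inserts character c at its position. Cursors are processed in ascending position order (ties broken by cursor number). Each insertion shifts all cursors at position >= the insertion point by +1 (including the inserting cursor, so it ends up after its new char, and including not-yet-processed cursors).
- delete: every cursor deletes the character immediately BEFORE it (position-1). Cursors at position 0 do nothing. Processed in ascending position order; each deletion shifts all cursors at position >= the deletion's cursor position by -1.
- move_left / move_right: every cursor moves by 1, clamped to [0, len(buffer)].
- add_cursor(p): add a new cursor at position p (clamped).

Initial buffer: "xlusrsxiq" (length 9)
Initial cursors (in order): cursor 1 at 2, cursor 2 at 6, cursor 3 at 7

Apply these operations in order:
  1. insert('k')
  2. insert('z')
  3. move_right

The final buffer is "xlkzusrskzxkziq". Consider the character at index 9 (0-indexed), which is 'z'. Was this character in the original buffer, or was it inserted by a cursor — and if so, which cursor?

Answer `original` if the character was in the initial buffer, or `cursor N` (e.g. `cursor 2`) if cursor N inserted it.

After op 1 (insert('k')): buffer="xlkusrskxkiq" (len 12), cursors c1@3 c2@8 c3@10, authorship ..1....2.3..
After op 2 (insert('z')): buffer="xlkzusrskzxkziq" (len 15), cursors c1@4 c2@10 c3@13, authorship ..11....22.33..
After op 3 (move_right): buffer="xlkzusrskzxkziq" (len 15), cursors c1@5 c2@11 c3@14, authorship ..11....22.33..
Authorship (.=original, N=cursor N): . . 1 1 . . . . 2 2 . 3 3 . .
Index 9: author = 2

Answer: cursor 2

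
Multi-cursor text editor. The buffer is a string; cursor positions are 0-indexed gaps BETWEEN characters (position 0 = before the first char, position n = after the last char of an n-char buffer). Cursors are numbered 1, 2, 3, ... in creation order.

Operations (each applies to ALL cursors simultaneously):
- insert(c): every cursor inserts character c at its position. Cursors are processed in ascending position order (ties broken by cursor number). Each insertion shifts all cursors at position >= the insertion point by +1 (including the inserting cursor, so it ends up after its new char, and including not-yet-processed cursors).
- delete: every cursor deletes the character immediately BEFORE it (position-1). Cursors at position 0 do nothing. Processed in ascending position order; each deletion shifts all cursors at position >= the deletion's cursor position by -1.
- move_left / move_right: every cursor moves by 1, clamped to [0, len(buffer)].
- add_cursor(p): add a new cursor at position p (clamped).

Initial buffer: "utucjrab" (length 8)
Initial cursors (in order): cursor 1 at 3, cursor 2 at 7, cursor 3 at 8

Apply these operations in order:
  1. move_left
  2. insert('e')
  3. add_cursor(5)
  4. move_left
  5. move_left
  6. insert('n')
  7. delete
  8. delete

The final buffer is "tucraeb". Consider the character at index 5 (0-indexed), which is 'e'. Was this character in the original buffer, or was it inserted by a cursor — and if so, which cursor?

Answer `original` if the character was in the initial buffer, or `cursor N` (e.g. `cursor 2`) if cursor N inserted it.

After op 1 (move_left): buffer="utucjrab" (len 8), cursors c1@2 c2@6 c3@7, authorship ........
After op 2 (insert('e')): buffer="uteucjreaeb" (len 11), cursors c1@3 c2@8 c3@10, authorship ..1....2.3.
After op 3 (add_cursor(5)): buffer="uteucjreaeb" (len 11), cursors c1@3 c4@5 c2@8 c3@10, authorship ..1....2.3.
After op 4 (move_left): buffer="uteucjreaeb" (len 11), cursors c1@2 c4@4 c2@7 c3@9, authorship ..1....2.3.
After op 5 (move_left): buffer="uteucjreaeb" (len 11), cursors c1@1 c4@3 c2@6 c3@8, authorship ..1....2.3.
After op 6 (insert('n')): buffer="untenucjnrenaeb" (len 15), cursors c1@2 c4@5 c2@9 c3@12, authorship .1.14...2.23.3.
After op 7 (delete): buffer="uteucjreaeb" (len 11), cursors c1@1 c4@3 c2@6 c3@8, authorship ..1....2.3.
After op 8 (delete): buffer="tucraeb" (len 7), cursors c1@0 c4@1 c2@3 c3@4, authorship .....3.
Authorship (.=original, N=cursor N): . . . . . 3 .
Index 5: author = 3

Answer: cursor 3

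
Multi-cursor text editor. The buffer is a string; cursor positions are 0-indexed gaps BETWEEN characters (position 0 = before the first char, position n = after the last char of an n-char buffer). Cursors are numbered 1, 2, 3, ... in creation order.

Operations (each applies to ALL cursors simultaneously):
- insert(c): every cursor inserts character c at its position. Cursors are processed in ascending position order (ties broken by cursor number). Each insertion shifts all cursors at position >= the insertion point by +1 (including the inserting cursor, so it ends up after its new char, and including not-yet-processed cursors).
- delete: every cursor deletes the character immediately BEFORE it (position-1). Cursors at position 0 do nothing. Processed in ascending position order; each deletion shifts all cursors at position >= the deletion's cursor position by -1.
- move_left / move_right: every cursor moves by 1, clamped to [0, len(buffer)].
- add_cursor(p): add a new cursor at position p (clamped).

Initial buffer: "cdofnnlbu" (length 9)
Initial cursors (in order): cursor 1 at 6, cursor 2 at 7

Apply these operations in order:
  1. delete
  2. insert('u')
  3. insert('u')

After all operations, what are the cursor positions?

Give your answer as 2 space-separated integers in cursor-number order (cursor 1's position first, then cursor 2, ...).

Answer: 9 9

Derivation:
After op 1 (delete): buffer="cdofnbu" (len 7), cursors c1@5 c2@5, authorship .......
After op 2 (insert('u')): buffer="cdofnuubu" (len 9), cursors c1@7 c2@7, authorship .....12..
After op 3 (insert('u')): buffer="cdofnuuuubu" (len 11), cursors c1@9 c2@9, authorship .....1212..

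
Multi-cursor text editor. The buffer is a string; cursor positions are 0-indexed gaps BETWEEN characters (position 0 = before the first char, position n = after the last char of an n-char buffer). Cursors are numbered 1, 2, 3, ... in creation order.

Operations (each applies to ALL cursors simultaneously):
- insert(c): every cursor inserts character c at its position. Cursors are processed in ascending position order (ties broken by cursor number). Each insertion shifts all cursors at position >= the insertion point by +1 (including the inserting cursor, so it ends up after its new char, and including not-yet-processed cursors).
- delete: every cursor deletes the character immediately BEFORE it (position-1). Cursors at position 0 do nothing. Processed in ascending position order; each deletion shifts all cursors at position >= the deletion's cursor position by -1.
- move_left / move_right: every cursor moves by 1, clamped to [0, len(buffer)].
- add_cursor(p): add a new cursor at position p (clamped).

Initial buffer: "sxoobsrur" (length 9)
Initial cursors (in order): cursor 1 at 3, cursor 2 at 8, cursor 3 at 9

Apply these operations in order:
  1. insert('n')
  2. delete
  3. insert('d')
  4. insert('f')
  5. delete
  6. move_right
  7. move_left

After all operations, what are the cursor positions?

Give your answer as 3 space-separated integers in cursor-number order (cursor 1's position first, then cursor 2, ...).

Answer: 4 10 11

Derivation:
After op 1 (insert('n')): buffer="sxonobsrunrn" (len 12), cursors c1@4 c2@10 c3@12, authorship ...1.....2.3
After op 2 (delete): buffer="sxoobsrur" (len 9), cursors c1@3 c2@8 c3@9, authorship .........
After op 3 (insert('d')): buffer="sxodobsrudrd" (len 12), cursors c1@4 c2@10 c3@12, authorship ...1.....2.3
After op 4 (insert('f')): buffer="sxodfobsrudfrdf" (len 15), cursors c1@5 c2@12 c3@15, authorship ...11.....22.33
After op 5 (delete): buffer="sxodobsrudrd" (len 12), cursors c1@4 c2@10 c3@12, authorship ...1.....2.3
After op 6 (move_right): buffer="sxodobsrudrd" (len 12), cursors c1@5 c2@11 c3@12, authorship ...1.....2.3
After op 7 (move_left): buffer="sxodobsrudrd" (len 12), cursors c1@4 c2@10 c3@11, authorship ...1.....2.3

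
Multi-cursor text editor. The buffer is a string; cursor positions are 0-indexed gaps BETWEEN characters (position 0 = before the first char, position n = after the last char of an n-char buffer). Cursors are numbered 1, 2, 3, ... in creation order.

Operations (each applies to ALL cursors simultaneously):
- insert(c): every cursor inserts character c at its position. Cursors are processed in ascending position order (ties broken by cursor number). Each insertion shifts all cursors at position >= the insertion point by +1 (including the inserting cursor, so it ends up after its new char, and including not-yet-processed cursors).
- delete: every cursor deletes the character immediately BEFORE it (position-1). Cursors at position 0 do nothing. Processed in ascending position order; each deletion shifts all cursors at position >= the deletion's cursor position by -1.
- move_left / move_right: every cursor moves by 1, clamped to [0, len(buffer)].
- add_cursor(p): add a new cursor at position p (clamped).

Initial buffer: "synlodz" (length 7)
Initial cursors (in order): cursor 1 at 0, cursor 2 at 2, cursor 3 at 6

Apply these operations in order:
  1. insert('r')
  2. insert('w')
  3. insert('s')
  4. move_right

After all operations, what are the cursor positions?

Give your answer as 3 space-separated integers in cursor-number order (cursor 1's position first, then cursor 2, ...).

Answer: 4 9 16

Derivation:
After op 1 (insert('r')): buffer="rsyrnlodrz" (len 10), cursors c1@1 c2@4 c3@9, authorship 1..2....3.
After op 2 (insert('w')): buffer="rwsyrwnlodrwz" (len 13), cursors c1@2 c2@6 c3@12, authorship 11..22....33.
After op 3 (insert('s')): buffer="rwssyrwsnlodrwsz" (len 16), cursors c1@3 c2@8 c3@15, authorship 111..222....333.
After op 4 (move_right): buffer="rwssyrwsnlodrwsz" (len 16), cursors c1@4 c2@9 c3@16, authorship 111..222....333.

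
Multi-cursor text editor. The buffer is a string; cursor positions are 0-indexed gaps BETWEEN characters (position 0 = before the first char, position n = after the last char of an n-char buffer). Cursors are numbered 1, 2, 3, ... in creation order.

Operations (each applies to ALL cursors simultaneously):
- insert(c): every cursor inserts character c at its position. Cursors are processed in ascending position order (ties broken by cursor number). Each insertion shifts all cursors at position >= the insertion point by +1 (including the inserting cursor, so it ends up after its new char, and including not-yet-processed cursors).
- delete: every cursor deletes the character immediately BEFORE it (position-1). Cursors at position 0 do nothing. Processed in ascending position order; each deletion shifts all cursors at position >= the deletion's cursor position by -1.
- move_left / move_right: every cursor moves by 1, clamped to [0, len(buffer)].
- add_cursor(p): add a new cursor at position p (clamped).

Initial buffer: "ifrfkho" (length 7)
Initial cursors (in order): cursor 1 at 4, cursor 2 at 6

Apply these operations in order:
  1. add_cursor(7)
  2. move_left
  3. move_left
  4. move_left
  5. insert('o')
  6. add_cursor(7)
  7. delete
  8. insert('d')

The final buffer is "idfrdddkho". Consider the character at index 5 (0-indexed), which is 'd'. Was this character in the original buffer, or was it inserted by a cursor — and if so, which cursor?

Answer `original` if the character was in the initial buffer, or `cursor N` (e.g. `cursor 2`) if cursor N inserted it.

Answer: cursor 3

Derivation:
After op 1 (add_cursor(7)): buffer="ifrfkho" (len 7), cursors c1@4 c2@6 c3@7, authorship .......
After op 2 (move_left): buffer="ifrfkho" (len 7), cursors c1@3 c2@5 c3@6, authorship .......
After op 3 (move_left): buffer="ifrfkho" (len 7), cursors c1@2 c2@4 c3@5, authorship .......
After op 4 (move_left): buffer="ifrfkho" (len 7), cursors c1@1 c2@3 c3@4, authorship .......
After op 5 (insert('o')): buffer="iofrofokho" (len 10), cursors c1@2 c2@5 c3@7, authorship .1..2.3...
After op 6 (add_cursor(7)): buffer="iofrofokho" (len 10), cursors c1@2 c2@5 c3@7 c4@7, authorship .1..2.3...
After op 7 (delete): buffer="ifrkho" (len 6), cursors c1@1 c2@3 c3@3 c4@3, authorship ......
After op 8 (insert('d')): buffer="idfrdddkho" (len 10), cursors c1@2 c2@7 c3@7 c4@7, authorship .1..234...
Authorship (.=original, N=cursor N): . 1 . . 2 3 4 . . .
Index 5: author = 3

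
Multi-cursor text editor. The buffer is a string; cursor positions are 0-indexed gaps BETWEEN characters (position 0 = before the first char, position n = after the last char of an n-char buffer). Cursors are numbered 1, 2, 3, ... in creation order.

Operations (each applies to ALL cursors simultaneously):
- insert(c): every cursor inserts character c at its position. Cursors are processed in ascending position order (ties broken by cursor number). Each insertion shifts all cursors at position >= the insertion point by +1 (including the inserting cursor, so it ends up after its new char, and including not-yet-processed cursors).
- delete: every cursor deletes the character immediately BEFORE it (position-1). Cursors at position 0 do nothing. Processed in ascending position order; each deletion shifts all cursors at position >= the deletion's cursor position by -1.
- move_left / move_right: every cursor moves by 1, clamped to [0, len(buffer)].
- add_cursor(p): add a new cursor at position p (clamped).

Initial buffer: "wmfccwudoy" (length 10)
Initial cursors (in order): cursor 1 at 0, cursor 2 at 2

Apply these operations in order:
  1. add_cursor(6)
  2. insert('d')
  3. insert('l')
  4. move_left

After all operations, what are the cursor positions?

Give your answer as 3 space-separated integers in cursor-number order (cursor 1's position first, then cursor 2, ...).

After op 1 (add_cursor(6)): buffer="wmfccwudoy" (len 10), cursors c1@0 c2@2 c3@6, authorship ..........
After op 2 (insert('d')): buffer="dwmdfccwdudoy" (len 13), cursors c1@1 c2@4 c3@9, authorship 1..2....3....
After op 3 (insert('l')): buffer="dlwmdlfccwdludoy" (len 16), cursors c1@2 c2@6 c3@12, authorship 11..22....33....
After op 4 (move_left): buffer="dlwmdlfccwdludoy" (len 16), cursors c1@1 c2@5 c3@11, authorship 11..22....33....

Answer: 1 5 11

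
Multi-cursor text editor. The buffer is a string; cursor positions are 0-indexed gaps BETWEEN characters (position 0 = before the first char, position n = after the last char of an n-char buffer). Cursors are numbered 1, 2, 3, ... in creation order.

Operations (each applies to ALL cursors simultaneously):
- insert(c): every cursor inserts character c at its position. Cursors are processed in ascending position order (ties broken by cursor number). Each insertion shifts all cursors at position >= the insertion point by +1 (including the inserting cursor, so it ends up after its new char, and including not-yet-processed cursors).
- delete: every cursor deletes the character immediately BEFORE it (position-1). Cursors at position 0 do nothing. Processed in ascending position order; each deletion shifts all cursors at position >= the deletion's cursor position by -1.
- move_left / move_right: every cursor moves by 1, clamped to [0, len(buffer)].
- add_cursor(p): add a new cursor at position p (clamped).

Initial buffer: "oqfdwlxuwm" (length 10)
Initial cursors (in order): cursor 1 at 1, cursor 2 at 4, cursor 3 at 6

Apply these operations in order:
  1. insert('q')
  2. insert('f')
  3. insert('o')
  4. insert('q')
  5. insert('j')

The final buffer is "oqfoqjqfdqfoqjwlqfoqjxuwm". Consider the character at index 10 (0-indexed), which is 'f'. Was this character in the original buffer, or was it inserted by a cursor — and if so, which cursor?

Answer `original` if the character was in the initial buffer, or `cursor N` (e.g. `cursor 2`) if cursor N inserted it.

After op 1 (insert('q')): buffer="oqqfdqwlqxuwm" (len 13), cursors c1@2 c2@6 c3@9, authorship .1...2..3....
After op 2 (insert('f')): buffer="oqfqfdqfwlqfxuwm" (len 16), cursors c1@3 c2@8 c3@12, authorship .11...22..33....
After op 3 (insert('o')): buffer="oqfoqfdqfowlqfoxuwm" (len 19), cursors c1@4 c2@10 c3@15, authorship .111...222..333....
After op 4 (insert('q')): buffer="oqfoqqfdqfoqwlqfoqxuwm" (len 22), cursors c1@5 c2@12 c3@18, authorship .1111...2222..3333....
After op 5 (insert('j')): buffer="oqfoqjqfdqfoqjwlqfoqjxuwm" (len 25), cursors c1@6 c2@14 c3@21, authorship .11111...22222..33333....
Authorship (.=original, N=cursor N): . 1 1 1 1 1 . . . 2 2 2 2 2 . . 3 3 3 3 3 . . . .
Index 10: author = 2

Answer: cursor 2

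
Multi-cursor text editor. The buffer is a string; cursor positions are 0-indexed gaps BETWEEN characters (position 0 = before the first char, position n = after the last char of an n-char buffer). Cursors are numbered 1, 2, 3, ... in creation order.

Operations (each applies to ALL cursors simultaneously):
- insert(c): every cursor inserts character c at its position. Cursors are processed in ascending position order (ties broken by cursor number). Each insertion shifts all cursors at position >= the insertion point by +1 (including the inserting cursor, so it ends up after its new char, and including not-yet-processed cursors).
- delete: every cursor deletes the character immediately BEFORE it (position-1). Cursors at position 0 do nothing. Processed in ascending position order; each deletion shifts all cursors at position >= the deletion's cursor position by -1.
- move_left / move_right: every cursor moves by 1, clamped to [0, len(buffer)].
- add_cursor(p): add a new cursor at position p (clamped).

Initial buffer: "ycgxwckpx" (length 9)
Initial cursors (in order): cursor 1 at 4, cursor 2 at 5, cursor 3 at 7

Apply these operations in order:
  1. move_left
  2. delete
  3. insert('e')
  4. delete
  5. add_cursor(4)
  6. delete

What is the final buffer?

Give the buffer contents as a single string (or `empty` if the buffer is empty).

After op 1 (move_left): buffer="ycgxwckpx" (len 9), cursors c1@3 c2@4 c3@6, authorship .........
After op 2 (delete): buffer="ycwkpx" (len 6), cursors c1@2 c2@2 c3@3, authorship ......
After op 3 (insert('e')): buffer="yceewekpx" (len 9), cursors c1@4 c2@4 c3@6, authorship ..12.3...
After op 4 (delete): buffer="ycwkpx" (len 6), cursors c1@2 c2@2 c3@3, authorship ......
After op 5 (add_cursor(4)): buffer="ycwkpx" (len 6), cursors c1@2 c2@2 c3@3 c4@4, authorship ......
After op 6 (delete): buffer="px" (len 2), cursors c1@0 c2@0 c3@0 c4@0, authorship ..

Answer: px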